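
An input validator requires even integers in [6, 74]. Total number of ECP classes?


Constraint: even integers in [6, 74]
Class 1: x < 6 — out-of-range invalid
Class 2: x in [6,74] but odd — wrong type invalid
Class 3: x in [6,74] and even — valid
Class 4: x > 74 — out-of-range invalid
Total equivalence classes: 4

4 equivalence classes


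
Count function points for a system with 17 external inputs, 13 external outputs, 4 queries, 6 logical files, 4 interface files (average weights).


UFP = EI*4 + EO*5 + EQ*4 + ILF*10 + EIF*7
UFP = 17*4 + 13*5 + 4*4 + 6*10 + 4*7
UFP = 68 + 65 + 16 + 60 + 28
UFP = 237

237


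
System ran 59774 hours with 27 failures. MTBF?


Formula: MTBF = Total operating time / Number of failures
MTBF = 59774 / 27
MTBF = 2213.85 hours

2213.85 hours


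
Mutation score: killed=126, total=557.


Mutation score = killed / total * 100
Mutation score = 126 / 557 * 100
Mutation score = 22.62%

22.62%


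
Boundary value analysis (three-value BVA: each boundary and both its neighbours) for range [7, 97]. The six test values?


Range: [7, 97]
Boundaries: just below min, min, min+1, max-1, max, just above max
Values: [6, 7, 8, 96, 97, 98]

[6, 7, 8, 96, 97, 98]


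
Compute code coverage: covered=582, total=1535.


Coverage = covered / total * 100
Coverage = 582 / 1535 * 100
Coverage = 37.92%

37.92%


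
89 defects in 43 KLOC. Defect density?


Defect density = defects / KLOC
Defect density = 89 / 43
Defect density = 2.07 defects/KLOC

2.07 defects/KLOC


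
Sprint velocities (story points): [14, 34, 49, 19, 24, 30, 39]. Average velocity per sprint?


Formula: Avg velocity = Total points / Number of sprints
Points: [14, 34, 49, 19, 24, 30, 39]
Sum = 14 + 34 + 49 + 19 + 24 + 30 + 39 = 209
Avg velocity = 209 / 7 = 29.86 points/sprint

29.86 points/sprint


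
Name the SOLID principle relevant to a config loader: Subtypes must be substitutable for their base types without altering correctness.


This describes the Liskov Substitution Principle (LSP)

Liskov Substitution Principle (LSP)


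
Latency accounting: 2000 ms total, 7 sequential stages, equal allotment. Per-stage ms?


Formula: per_stage = total_budget / stages
per_stage = 2000 / 7
per_stage = 285.71 ms

285.71 ms


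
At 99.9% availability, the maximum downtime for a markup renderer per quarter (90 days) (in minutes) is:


Formula: allowed downtime = period * (100 - SLA) / 100
Period (quarter (90 days)) = 129600 minutes
Unavailability fraction = (100 - 99.9) / 100
Allowed downtime = 129600 * (100 - 99.9) / 100
Allowed downtime = 129.6 minutes

129.6 minutes


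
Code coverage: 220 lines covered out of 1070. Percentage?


Coverage = covered / total * 100
Coverage = 220 / 1070 * 100
Coverage = 20.56%

20.56%


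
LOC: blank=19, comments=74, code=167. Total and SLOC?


Total LOC = blank + comment + code
Total LOC = 19 + 74 + 167 = 260
SLOC (source only) = code = 167

Total LOC: 260, SLOC: 167


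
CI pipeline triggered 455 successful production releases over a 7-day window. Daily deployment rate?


Formula: deployments per day = releases / days
= 455 / 7
= 65.0 deploys/day
(equivalently, 455.0 deploys/week)

65.0 deploys/day


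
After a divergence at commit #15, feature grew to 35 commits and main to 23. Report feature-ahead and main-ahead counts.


Common ancestor: commit #15
feature commits after divergence: 35 - 15 = 20
main commits after divergence: 23 - 15 = 8
feature is 20 commits ahead of main
main is 8 commits ahead of feature

feature ahead: 20, main ahead: 8


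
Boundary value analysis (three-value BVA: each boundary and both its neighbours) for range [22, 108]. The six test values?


Range: [22, 108]
Boundaries: just below min, min, min+1, max-1, max, just above max
Values: [21, 22, 23, 107, 108, 109]

[21, 22, 23, 107, 108, 109]


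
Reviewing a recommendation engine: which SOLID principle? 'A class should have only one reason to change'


This describes the Single Responsibility Principle (SRP)

Single Responsibility Principle (SRP)


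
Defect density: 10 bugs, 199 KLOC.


Defect density = defects / KLOC
Defect density = 10 / 199
Defect density = 0.05 defects/KLOC

0.05 defects/KLOC


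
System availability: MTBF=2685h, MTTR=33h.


Availability = MTBF / (MTBF + MTTR)
Availability = 2685 / (2685 + 33)
Availability = 2685 / 2718
Availability = 98.7859%

98.7859%


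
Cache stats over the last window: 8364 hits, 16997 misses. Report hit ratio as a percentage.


Formula: hit rate = hits / (hits + misses) * 100
hit rate = 8364 / (8364 + 16997) * 100
hit rate = 8364 / 25361 * 100
hit rate = 32.98%

32.98%


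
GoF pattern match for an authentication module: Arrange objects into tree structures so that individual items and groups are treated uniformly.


This matches the Composite pattern

Composite


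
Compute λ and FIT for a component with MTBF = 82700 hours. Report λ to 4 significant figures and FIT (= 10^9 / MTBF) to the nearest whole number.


Formula: λ = 1 / MTBF; FIT = λ × 1e9 = 1e9 / MTBF
λ = 1 / 82700 ≈ 1.209e-05 failures/hour
FIT = 1e9 / 82700 ≈ 12092 failures per 1e9 hours (nearest whole number)

λ = 1.209e-05 /h, FIT = 12092


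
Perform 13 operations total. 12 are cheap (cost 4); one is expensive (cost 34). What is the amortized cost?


Formula: Amortized cost = Total cost / Operations
Total cost = (12 * 4) + (1 * 34)
Total cost = 48 + 34 = 82
Amortized = 82 / 13 = 6.3077

6.3077


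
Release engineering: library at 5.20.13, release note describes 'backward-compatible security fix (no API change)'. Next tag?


Current: 5.20.13
Change category: 'backward-compatible security fix (no API change)' → patch bump
SemVer rule: patch bump → increment PATCH (MAJOR and MINOR unchanged)
New: 5.20.14

5.20.14


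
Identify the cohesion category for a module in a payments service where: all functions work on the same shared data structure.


Reasoning: Functions share data
Type: Communicational cohesion

Communicational cohesion


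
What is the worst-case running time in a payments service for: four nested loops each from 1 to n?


Reasoning: four levels of nesting
Complexity: O(n^4)

O(n^4)


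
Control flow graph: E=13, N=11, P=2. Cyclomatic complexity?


Formula: V(G) = E - N + 2P
V(G) = 13 - 11 + 2*2
V(G) = 2 + 4
V(G) = 6

6


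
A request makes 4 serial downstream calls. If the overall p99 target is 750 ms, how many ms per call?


Formula: per_stage = total_budget / stages
per_stage = 750 / 4
per_stage = 187.5 ms

187.5 ms


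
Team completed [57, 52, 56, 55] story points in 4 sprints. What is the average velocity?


Formula: Avg velocity = Total points / Number of sprints
Points: [57, 52, 56, 55]
Sum = 57 + 52 + 56 + 55 = 220
Avg velocity = 220 / 4 = 55.0 points/sprint

55.0 points/sprint


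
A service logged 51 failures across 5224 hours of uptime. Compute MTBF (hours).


Formula: MTBF = Total operating time / Number of failures
MTBF = 5224 / 51
MTBF = 102.43 hours

102.43 hours


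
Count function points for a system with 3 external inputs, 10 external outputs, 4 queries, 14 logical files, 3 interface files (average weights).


UFP = EI*4 + EO*5 + EQ*4 + ILF*10 + EIF*7
UFP = 3*4 + 10*5 + 4*4 + 14*10 + 3*7
UFP = 12 + 50 + 16 + 140 + 21
UFP = 239

239


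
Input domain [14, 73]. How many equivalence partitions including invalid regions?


Valid range: [14, 73]
Class 1: x < 14 — invalid
Class 2: 14 ≤ x ≤ 73 — valid
Class 3: x > 73 — invalid
Total equivalence classes: 3

3 equivalence classes


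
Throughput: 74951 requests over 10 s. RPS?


Formula: throughput = requests / seconds
throughput = 74951 / 10
throughput = 7495.1 requests/second

7495.1 requests/second


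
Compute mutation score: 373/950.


Mutation score = killed / total * 100
Mutation score = 373 / 950 * 100
Mutation score = 39.26%

39.26%


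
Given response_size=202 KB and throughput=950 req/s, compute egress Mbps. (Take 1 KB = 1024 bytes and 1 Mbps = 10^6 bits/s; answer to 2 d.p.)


Formula: Mbps = payload_bytes * RPS * 8 / 1e6
Payload per request = 202 KB = 202 * 1024 = 206848 bytes
Total bytes/sec = 206848 * 950 = 196505600
Total bits/sec = 196505600 * 8 = 1572044800
Mbps = 1572044800 / 1e6 = 1572.04

1572.04 Mbps


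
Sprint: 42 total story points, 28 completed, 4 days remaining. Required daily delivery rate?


Formula: Required rate = Remaining points / Days left
Remaining = 42 - 28 = 14 points
Required rate = 14 / 4 = 3.5 points/day

3.5 points/day


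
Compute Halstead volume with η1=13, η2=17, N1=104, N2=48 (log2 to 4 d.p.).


Formula: V = N * log2(η), where N = N1 + N2 and η = η1 + η2
η = 13 + 17 = 30
N = 104 + 48 = 152
log2(30) ≈ 4.9069
V = 152 * 4.9069 = 745.85

745.85


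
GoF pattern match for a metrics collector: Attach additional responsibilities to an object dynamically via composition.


This matches the Decorator pattern

Decorator


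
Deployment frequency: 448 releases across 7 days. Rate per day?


Formula: deployments per day = releases / days
= 448 / 7
= 64.0 deploys/day
(equivalently, 448.0 deploys/week)

64.0 deploys/day


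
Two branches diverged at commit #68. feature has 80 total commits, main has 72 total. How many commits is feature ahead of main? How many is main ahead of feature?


Common ancestor: commit #68
feature commits after divergence: 80 - 68 = 12
main commits after divergence: 72 - 68 = 4
feature is 12 commits ahead of main
main is 4 commits ahead of feature

feature ahead: 12, main ahead: 4


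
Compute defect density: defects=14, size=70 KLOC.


Defect density = defects / KLOC
Defect density = 14 / 70
Defect density = 0.2 defects/KLOC

0.2 defects/KLOC


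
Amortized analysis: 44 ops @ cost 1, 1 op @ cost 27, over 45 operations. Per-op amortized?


Formula: Amortized cost = Total cost / Operations
Total cost = (44 * 1) + (1 * 27)
Total cost = 44 + 27 = 71
Amortized = 71 / 45 = 1.5778

1.5778


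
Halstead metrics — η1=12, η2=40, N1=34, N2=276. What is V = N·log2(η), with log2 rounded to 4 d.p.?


Formula: V = N * log2(η), where N = N1 + N2 and η = η1 + η2
η = 12 + 40 = 52
N = 34 + 276 = 310
log2(52) ≈ 5.7004
V = 310 * 5.7004 = 1767.12

1767.12


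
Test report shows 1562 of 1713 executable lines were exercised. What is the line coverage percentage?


Coverage = covered / total * 100
Coverage = 1562 / 1713 * 100
Coverage = 91.19%

91.19%


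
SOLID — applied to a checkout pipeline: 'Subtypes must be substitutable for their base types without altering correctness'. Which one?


This describes the Liskov Substitution Principle (LSP)

Liskov Substitution Principle (LSP)


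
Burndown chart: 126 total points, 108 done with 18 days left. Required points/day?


Formula: Required rate = Remaining points / Days left
Remaining = 126 - 108 = 18 points
Required rate = 18 / 18 = 1.0 points/day

1.0 points/day


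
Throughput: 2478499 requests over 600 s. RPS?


Formula: throughput = requests / seconds
throughput = 2478499 / 600
throughput = 4130.83 requests/second

4130.83 requests/second


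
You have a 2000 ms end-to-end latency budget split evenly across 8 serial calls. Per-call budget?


Formula: per_stage = total_budget / stages
per_stage = 2000 / 8
per_stage = 250.0 ms

250.0 ms


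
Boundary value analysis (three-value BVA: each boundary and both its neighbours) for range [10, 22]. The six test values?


Range: [10, 22]
Boundaries: just below min, min, min+1, max-1, max, just above max
Values: [9, 10, 11, 21, 22, 23]

[9, 10, 11, 21, 22, 23]


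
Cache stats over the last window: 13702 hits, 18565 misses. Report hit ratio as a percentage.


Formula: hit rate = hits / (hits + misses) * 100
hit rate = 13702 / (13702 + 18565) * 100
hit rate = 13702 / 32267 * 100
hit rate = 42.46%

42.46%


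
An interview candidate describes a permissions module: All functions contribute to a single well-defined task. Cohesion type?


Reasoning: Best: single purpose
Type: Functional cohesion

Functional cohesion


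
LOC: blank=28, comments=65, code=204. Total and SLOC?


Total LOC = blank + comment + code
Total LOC = 28 + 65 + 204 = 297
SLOC (source only) = code = 204

Total LOC: 297, SLOC: 204


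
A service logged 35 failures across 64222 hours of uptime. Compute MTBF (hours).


Formula: MTBF = Total operating time / Number of failures
MTBF = 64222 / 35
MTBF = 1834.91 hours

1834.91 hours


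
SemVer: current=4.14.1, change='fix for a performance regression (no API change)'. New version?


Current: 4.14.1
Change category: 'fix for a performance regression (no API change)' → patch bump
SemVer rule: patch bump → increment PATCH (MAJOR and MINOR unchanged)
New: 4.14.2

4.14.2


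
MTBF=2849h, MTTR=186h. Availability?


Availability = MTBF / (MTBF + MTTR)
Availability = 2849 / (2849 + 186)
Availability = 2849 / 3035
Availability = 93.8715%

93.8715%


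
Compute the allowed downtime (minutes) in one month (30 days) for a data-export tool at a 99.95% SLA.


Formula: allowed downtime = period * (100 - SLA) / 100
Period (month (30 days)) = 43200 minutes
Unavailability fraction = (100 - 99.95) / 100
Allowed downtime = 43200 * (100 - 99.95) / 100
Allowed downtime = 21.6 minutes

21.6 minutes


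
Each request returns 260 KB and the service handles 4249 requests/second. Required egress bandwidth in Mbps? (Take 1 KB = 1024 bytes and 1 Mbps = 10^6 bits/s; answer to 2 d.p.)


Formula: Mbps = payload_bytes * RPS * 8 / 1e6
Payload per request = 260 KB = 260 * 1024 = 266240 bytes
Total bytes/sec = 266240 * 4249 = 1131253760
Total bits/sec = 1131253760 * 8 = 9050030080
Mbps = 9050030080 / 1e6 = 9050.03

9050.03 Mbps


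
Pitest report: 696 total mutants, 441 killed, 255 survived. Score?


Mutation score = killed / total * 100
Mutation score = 441 / 696 * 100
Mutation score = 63.36%

63.36%


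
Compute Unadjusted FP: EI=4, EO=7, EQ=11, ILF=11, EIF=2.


UFP = EI*4 + EO*5 + EQ*4 + ILF*10 + EIF*7
UFP = 4*4 + 7*5 + 11*4 + 11*10 + 2*7
UFP = 16 + 35 + 44 + 110 + 14
UFP = 219

219


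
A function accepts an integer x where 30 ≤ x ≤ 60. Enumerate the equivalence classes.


Valid range: [30, 60]
Class 1: x < 30 — invalid
Class 2: 30 ≤ x ≤ 60 — valid
Class 3: x > 60 — invalid
Total equivalence classes: 3

3 equivalence classes


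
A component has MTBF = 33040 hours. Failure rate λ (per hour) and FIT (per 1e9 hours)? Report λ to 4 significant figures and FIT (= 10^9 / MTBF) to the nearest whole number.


Formula: λ = 1 / MTBF; FIT = λ × 1e9 = 1e9 / MTBF
λ = 1 / 33040 ≈ 3.027e-05 failures/hour
FIT = 1e9 / 33040 ≈ 30266 failures per 1e9 hours (nearest whole number)

λ = 3.027e-05 /h, FIT = 30266


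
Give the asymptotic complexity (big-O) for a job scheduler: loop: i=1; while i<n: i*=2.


Reasoning: i doubles each step so iterations are log2(n)
Complexity: O(log n)

O(log n)


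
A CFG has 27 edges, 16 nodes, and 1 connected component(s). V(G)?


Formula: V(G) = E - N + 2P
V(G) = 27 - 16 + 2*1
V(G) = 11 + 2
V(G) = 13

13


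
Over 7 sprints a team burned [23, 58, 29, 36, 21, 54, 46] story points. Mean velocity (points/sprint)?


Formula: Avg velocity = Total points / Number of sprints
Points: [23, 58, 29, 36, 21, 54, 46]
Sum = 23 + 58 + 29 + 36 + 21 + 54 + 46 = 267
Avg velocity = 267 / 7 = 38.14 points/sprint

38.14 points/sprint


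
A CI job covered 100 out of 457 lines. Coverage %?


Coverage = covered / total * 100
Coverage = 100 / 457 * 100
Coverage = 21.88%

21.88%


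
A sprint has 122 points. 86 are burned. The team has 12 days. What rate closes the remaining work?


Formula: Required rate = Remaining points / Days left
Remaining = 122 - 86 = 36 points
Required rate = 36 / 12 = 3.0 points/day

3.0 points/day


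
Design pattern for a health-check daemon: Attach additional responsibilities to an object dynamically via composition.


This matches the Decorator pattern

Decorator


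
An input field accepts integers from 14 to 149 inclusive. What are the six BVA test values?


Range: [14, 149]
Boundaries: just below min, min, min+1, max-1, max, just above max
Values: [13, 14, 15, 148, 149, 150]

[13, 14, 15, 148, 149, 150]


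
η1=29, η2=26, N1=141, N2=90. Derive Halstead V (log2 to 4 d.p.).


Formula: V = N * log2(η), where N = N1 + N2 and η = η1 + η2
η = 29 + 26 = 55
N = 141 + 90 = 231
log2(55) ≈ 5.7814
V = 231 * 5.7814 = 1335.50

1335.50


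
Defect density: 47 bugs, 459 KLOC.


Defect density = defects / KLOC
Defect density = 47 / 459
Defect density = 0.102 defects/KLOC

0.102 defects/KLOC


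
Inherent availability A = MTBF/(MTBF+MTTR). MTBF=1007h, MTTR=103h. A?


Availability = MTBF / (MTBF + MTTR)
Availability = 1007 / (1007 + 103)
Availability = 1007 / 1110
Availability = 90.7207%

90.7207%


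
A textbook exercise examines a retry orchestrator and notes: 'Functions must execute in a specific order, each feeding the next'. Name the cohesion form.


Reasoning: Output of one is input to next
Type: Sequential cohesion

Sequential cohesion


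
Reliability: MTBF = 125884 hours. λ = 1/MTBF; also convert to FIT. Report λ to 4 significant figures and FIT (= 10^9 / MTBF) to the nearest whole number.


Formula: λ = 1 / MTBF; FIT = λ × 1e9 = 1e9 / MTBF
λ = 1 / 125884 ≈ 7.944e-06 failures/hour
FIT = 1e9 / 125884 ≈ 7944 failures per 1e9 hours (nearest whole number)

λ = 7.944e-06 /h, FIT = 7944


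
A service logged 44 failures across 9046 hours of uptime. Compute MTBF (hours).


Formula: MTBF = Total operating time / Number of failures
MTBF = 9046 / 44
MTBF = 205.59 hours

205.59 hours


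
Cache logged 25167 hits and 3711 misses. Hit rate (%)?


Formula: hit rate = hits / (hits + misses) * 100
hit rate = 25167 / (25167 + 3711) * 100
hit rate = 25167 / 28878 * 100
hit rate = 87.15%

87.15%


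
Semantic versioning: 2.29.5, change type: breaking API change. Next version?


Current: 2.29.5
Change category: 'breaking API change' → major bump
SemVer rule: major bump → increment MAJOR, reset MINOR and PATCH to 0
New: 3.0.0

3.0.0


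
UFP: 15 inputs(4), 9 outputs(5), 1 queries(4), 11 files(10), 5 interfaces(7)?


UFP = EI*4 + EO*5 + EQ*4 + ILF*10 + EIF*7
UFP = 15*4 + 9*5 + 1*4 + 11*10 + 5*7
UFP = 60 + 45 + 4 + 110 + 35
UFP = 254

254


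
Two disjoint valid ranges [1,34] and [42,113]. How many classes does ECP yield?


Valid ranges: [1,34] and [42,113]
Class 1: x < 1 — invalid
Class 2: 1 ≤ x ≤ 34 — valid
Class 3: 34 < x < 42 — invalid (gap between ranges)
Class 4: 42 ≤ x ≤ 113 — valid
Class 5: x > 113 — invalid
Total equivalence classes: 5

5 equivalence classes


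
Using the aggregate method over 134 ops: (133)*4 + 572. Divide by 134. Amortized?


Formula: Amortized cost = Total cost / Operations
Total cost = (133 * 4) + (1 * 572)
Total cost = 532 + 572 = 1104
Amortized = 1104 / 134 = 8.2388

8.2388


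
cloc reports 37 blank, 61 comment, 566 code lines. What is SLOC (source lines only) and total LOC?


Total LOC = blank + comment + code
Total LOC = 37 + 61 + 566 = 664
SLOC (source only) = code = 566

Total LOC: 664, SLOC: 566


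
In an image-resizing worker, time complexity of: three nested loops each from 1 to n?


Reasoning: three levels of nesting over n
Complexity: O(n^3)

O(n^3)


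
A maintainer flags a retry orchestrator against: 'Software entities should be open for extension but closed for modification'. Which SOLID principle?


This describes the Open/Closed Principle (OCP)

Open/Closed Principle (OCP)


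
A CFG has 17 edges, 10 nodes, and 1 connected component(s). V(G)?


Formula: V(G) = E - N + 2P
V(G) = 17 - 10 + 2*1
V(G) = 7 + 2
V(G) = 9

9


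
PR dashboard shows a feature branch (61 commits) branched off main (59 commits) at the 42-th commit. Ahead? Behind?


Common ancestor: commit #42
feature commits after divergence: 61 - 42 = 19
main commits after divergence: 59 - 42 = 17
feature is 19 commits ahead of main
main is 17 commits ahead of feature

feature ahead: 19, main ahead: 17


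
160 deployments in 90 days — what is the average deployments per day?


Formula: deployments per day = releases / days
= 160 / 90
= 1.778 deploys/day
(equivalently, 12.44 deploys/week)

1.778 deploys/day


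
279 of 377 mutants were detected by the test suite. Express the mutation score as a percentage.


Mutation score = killed / total * 100
Mutation score = 279 / 377 * 100
Mutation score = 74.01%

74.01%


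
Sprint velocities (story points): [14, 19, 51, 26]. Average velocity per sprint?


Formula: Avg velocity = Total points / Number of sprints
Points: [14, 19, 51, 26]
Sum = 14 + 19 + 51 + 26 = 110
Avg velocity = 110 / 4 = 27.5 points/sprint

27.5 points/sprint


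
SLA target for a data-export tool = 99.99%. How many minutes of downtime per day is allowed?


Formula: allowed downtime = period * (100 - SLA) / 100
Period (day) = 1440 minutes
Unavailability fraction = (100 - 99.99) / 100
Allowed downtime = 1440 * (100 - 99.99) / 100
Allowed downtime = 0.144 minutes

0.144 minutes


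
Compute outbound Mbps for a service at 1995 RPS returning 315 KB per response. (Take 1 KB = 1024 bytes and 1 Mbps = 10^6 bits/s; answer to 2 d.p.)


Formula: Mbps = payload_bytes * RPS * 8 / 1e6
Payload per request = 315 KB = 315 * 1024 = 322560 bytes
Total bytes/sec = 322560 * 1995 = 643507200
Total bits/sec = 643507200 * 8 = 5148057600
Mbps = 5148057600 / 1e6 = 5148.06

5148.06 Mbps


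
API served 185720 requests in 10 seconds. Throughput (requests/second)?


Formula: throughput = requests / seconds
throughput = 185720 / 10
throughput = 18572.0 requests/second

18572.0 requests/second


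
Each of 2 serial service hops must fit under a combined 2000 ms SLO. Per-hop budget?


Formula: per_stage = total_budget / stages
per_stage = 2000 / 2
per_stage = 1000.0 ms

1000.0 ms


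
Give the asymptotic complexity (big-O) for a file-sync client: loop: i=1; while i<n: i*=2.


Reasoning: i doubles each step so iterations are log2(n)
Complexity: O(log n)

O(log n)


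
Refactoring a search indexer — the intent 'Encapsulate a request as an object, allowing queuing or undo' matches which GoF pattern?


This matches the Command pattern

Command


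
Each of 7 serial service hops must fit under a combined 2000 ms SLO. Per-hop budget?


Formula: per_stage = total_budget / stages
per_stage = 2000 / 7
per_stage = 285.71 ms

285.71 ms


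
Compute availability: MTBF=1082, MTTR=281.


Availability = MTBF / (MTBF + MTTR)
Availability = 1082 / (1082 + 281)
Availability = 1082 / 1363
Availability = 79.3837%

79.3837%


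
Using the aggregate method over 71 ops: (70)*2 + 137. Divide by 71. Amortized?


Formula: Amortized cost = Total cost / Operations
Total cost = (70 * 2) + (1 * 137)
Total cost = 140 + 137 = 277
Amortized = 277 / 71 = 3.9014

3.9014


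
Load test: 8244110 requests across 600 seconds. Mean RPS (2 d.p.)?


Formula: throughput = requests / seconds
throughput = 8244110 / 600
throughput = 13740.18 requests/second

13740.18 requests/second


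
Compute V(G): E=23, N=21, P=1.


Formula: V(G) = E - N + 2P
V(G) = 23 - 21 + 2*1
V(G) = 2 + 2
V(G) = 4

4


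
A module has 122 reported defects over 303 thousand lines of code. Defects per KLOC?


Defect density = defects / KLOC
Defect density = 122 / 303
Defect density = 0.403 defects/KLOC

0.403 defects/KLOC


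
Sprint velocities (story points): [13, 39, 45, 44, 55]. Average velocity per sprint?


Formula: Avg velocity = Total points / Number of sprints
Points: [13, 39, 45, 44, 55]
Sum = 13 + 39 + 45 + 44 + 55 = 196
Avg velocity = 196 / 5 = 39.2 points/sprint

39.2 points/sprint


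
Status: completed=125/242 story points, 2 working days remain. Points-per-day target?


Formula: Required rate = Remaining points / Days left
Remaining = 242 - 125 = 117 points
Required rate = 117 / 2 = 58.5 points/day

58.5 points/day


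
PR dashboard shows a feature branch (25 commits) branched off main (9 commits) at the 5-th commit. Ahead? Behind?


Common ancestor: commit #5
feature commits after divergence: 25 - 5 = 20
main commits after divergence: 9 - 5 = 4
feature is 20 commits ahead of main
main is 4 commits ahead of feature

feature ahead: 20, main ahead: 4


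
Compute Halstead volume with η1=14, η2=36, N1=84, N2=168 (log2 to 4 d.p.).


Formula: V = N * log2(η), where N = N1 + N2 and η = η1 + η2
η = 14 + 36 = 50
N = 84 + 168 = 252
log2(50) ≈ 5.6439
V = 252 * 5.6439 = 1422.26

1422.26


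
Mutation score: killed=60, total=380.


Mutation score = killed / total * 100
Mutation score = 60 / 380 * 100
Mutation score = 15.79%

15.79%


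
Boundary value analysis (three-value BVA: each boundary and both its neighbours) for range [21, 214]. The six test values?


Range: [21, 214]
Boundaries: just below min, min, min+1, max-1, max, just above max
Values: [20, 21, 22, 213, 214, 215]

[20, 21, 22, 213, 214, 215]


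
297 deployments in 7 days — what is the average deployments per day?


Formula: deployments per day = releases / days
= 297 / 7
= 42.429 deploys/day
(equivalently, 297.0 deploys/week)

42.429 deploys/day


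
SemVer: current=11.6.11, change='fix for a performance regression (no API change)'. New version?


Current: 11.6.11
Change category: 'fix for a performance regression (no API change)' → patch bump
SemVer rule: patch bump → increment PATCH (MAJOR and MINOR unchanged)
New: 11.6.12

11.6.12


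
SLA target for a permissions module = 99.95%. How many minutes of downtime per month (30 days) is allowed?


Formula: allowed downtime = period * (100 - SLA) / 100
Period (month (30 days)) = 43200 minutes
Unavailability fraction = (100 - 99.95) / 100
Allowed downtime = 43200 * (100 - 99.95) / 100
Allowed downtime = 21.6 minutes

21.6 minutes


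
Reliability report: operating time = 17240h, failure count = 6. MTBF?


Formula: MTBF = Total operating time / Number of failures
MTBF = 17240 / 6
MTBF = 2873.33 hours

2873.33 hours


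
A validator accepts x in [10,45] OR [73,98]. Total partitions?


Valid ranges: [10,45] and [73,98]
Class 1: x < 10 — invalid
Class 2: 10 ≤ x ≤ 45 — valid
Class 3: 45 < x < 73 — invalid (gap between ranges)
Class 4: 73 ≤ x ≤ 98 — valid
Class 5: x > 98 — invalid
Total equivalence classes: 5

5 equivalence classes


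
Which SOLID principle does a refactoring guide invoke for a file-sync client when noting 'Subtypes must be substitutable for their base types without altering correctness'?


This describes the Liskov Substitution Principle (LSP)

Liskov Substitution Principle (LSP)


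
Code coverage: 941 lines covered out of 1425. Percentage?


Coverage = covered / total * 100
Coverage = 941 / 1425 * 100
Coverage = 66.04%

66.04%


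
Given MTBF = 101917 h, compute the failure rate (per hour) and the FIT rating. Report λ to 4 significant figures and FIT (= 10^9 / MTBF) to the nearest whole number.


Formula: λ = 1 / MTBF; FIT = λ × 1e9 = 1e9 / MTBF
λ = 1 / 101917 ≈ 9.812e-06 failures/hour
FIT = 1e9 / 101917 ≈ 9812 failures per 1e9 hours (nearest whole number)

λ = 9.812e-06 /h, FIT = 9812


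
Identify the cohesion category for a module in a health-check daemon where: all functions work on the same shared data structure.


Reasoning: Functions share data
Type: Communicational cohesion

Communicational cohesion


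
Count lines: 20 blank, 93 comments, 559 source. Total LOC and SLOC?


Total LOC = blank + comment + code
Total LOC = 20 + 93 + 559 = 672
SLOC (source only) = code = 559

Total LOC: 672, SLOC: 559


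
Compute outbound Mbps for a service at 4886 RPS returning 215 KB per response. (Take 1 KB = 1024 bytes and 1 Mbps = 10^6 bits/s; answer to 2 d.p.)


Formula: Mbps = payload_bytes * RPS * 8 / 1e6
Payload per request = 215 KB = 215 * 1024 = 220160 bytes
Total bytes/sec = 220160 * 4886 = 1075701760
Total bits/sec = 1075701760 * 8 = 8605614080
Mbps = 8605614080 / 1e6 = 8605.61

8605.61 Mbps


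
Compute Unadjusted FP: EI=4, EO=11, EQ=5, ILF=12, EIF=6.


UFP = EI*4 + EO*5 + EQ*4 + ILF*10 + EIF*7
UFP = 4*4 + 11*5 + 5*4 + 12*10 + 6*7
UFP = 16 + 55 + 20 + 120 + 42
UFP = 253

253


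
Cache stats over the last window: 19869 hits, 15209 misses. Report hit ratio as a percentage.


Formula: hit rate = hits / (hits + misses) * 100
hit rate = 19869 / (19869 + 15209) * 100
hit rate = 19869 / 35078 * 100
hit rate = 56.64%

56.64%


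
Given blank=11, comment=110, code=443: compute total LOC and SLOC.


Total LOC = blank + comment + code
Total LOC = 11 + 110 + 443 = 564
SLOC (source only) = code = 443

Total LOC: 564, SLOC: 443


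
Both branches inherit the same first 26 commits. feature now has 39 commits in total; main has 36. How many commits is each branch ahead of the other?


Common ancestor: commit #26
feature commits after divergence: 39 - 26 = 13
main commits after divergence: 36 - 26 = 10
feature is 13 commits ahead of main
main is 10 commits ahead of feature

feature ahead: 13, main ahead: 10


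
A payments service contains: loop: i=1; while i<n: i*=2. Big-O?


Reasoning: i doubles each step so iterations are log2(n)
Complexity: O(log n)

O(log n)


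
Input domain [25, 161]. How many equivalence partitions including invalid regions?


Valid range: [25, 161]
Class 1: x < 25 — invalid
Class 2: 25 ≤ x ≤ 161 — valid
Class 3: x > 161 — invalid
Total equivalence classes: 3

3 equivalence classes


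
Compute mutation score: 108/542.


Mutation score = killed / total * 100
Mutation score = 108 / 542 * 100
Mutation score = 19.93%

19.93%


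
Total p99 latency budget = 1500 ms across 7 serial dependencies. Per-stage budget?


Formula: per_stage = total_budget / stages
per_stage = 1500 / 7
per_stage = 214.29 ms

214.29 ms


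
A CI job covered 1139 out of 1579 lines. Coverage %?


Coverage = covered / total * 100
Coverage = 1139 / 1579 * 100
Coverage = 72.13%

72.13%


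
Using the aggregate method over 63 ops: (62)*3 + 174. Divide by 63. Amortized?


Formula: Amortized cost = Total cost / Operations
Total cost = (62 * 3) + (1 * 174)
Total cost = 186 + 174 = 360
Amortized = 360 / 63 = 5.7143

5.7143


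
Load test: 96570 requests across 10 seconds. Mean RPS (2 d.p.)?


Formula: throughput = requests / seconds
throughput = 96570 / 10
throughput = 9657.0 requests/second

9657.0 requests/second


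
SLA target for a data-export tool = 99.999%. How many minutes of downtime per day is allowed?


Formula: allowed downtime = period * (100 - SLA) / 100
Period (day) = 1440 minutes
Unavailability fraction = (100 - 99.999) / 100
Allowed downtime = 1440 * (100 - 99.999) / 100
Allowed downtime = 0.0144 minutes

0.0144 minutes


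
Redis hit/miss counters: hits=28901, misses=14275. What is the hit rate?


Formula: hit rate = hits / (hits + misses) * 100
hit rate = 28901 / (28901 + 14275) * 100
hit rate = 28901 / 43176 * 100
hit rate = 66.94%

66.94%


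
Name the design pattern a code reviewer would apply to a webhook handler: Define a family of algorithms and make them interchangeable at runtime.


This matches the Strategy pattern

Strategy


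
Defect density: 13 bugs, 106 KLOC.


Defect density = defects / KLOC
Defect density = 13 / 106
Defect density = 0.123 defects/KLOC

0.123 defects/KLOC


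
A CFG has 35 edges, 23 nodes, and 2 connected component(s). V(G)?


Formula: V(G) = E - N + 2P
V(G) = 35 - 23 + 2*2
V(G) = 12 + 4
V(G) = 16

16


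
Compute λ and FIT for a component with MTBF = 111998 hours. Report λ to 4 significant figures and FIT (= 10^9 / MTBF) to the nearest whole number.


Formula: λ = 1 / MTBF; FIT = λ × 1e9 = 1e9 / MTBF
λ = 1 / 111998 ≈ 8.929e-06 failures/hour
FIT = 1e9 / 111998 ≈ 8929 failures per 1e9 hours (nearest whole number)

λ = 8.929e-06 /h, FIT = 8929


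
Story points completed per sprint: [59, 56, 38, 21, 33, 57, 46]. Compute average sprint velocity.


Formula: Avg velocity = Total points / Number of sprints
Points: [59, 56, 38, 21, 33, 57, 46]
Sum = 59 + 56 + 38 + 21 + 33 + 57 + 46 = 310
Avg velocity = 310 / 7 = 44.29 points/sprint

44.29 points/sprint


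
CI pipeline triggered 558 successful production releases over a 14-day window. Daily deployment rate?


Formula: deployments per day = releases / days
= 558 / 14
= 39.857 deploys/day
(equivalently, 279.0 deploys/week)

39.857 deploys/day


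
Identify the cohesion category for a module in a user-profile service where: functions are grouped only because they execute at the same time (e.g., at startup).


Reasoning: Related by timing only
Type: Temporal cohesion

Temporal cohesion


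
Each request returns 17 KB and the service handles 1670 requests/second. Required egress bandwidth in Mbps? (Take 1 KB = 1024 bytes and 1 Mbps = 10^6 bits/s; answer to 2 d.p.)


Formula: Mbps = payload_bytes * RPS * 8 / 1e6
Payload per request = 17 KB = 17 * 1024 = 17408 bytes
Total bytes/sec = 17408 * 1670 = 29071360
Total bits/sec = 29071360 * 8 = 232570880
Mbps = 232570880 / 1e6 = 232.57

232.57 Mbps


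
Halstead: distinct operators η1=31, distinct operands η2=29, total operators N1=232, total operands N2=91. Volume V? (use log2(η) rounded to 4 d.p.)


Formula: V = N * log2(η), where N = N1 + N2 and η = η1 + η2
η = 31 + 29 = 60
N = 232 + 91 = 323
log2(60) ≈ 5.9069
V = 323 * 5.9069 = 1907.93

1907.93


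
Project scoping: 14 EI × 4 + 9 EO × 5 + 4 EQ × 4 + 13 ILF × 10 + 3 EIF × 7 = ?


UFP = EI*4 + EO*5 + EQ*4 + ILF*10 + EIF*7
UFP = 14*4 + 9*5 + 4*4 + 13*10 + 3*7
UFP = 56 + 45 + 16 + 130 + 21
UFP = 268

268


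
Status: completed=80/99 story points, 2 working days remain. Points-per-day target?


Formula: Required rate = Remaining points / Days left
Remaining = 99 - 80 = 19 points
Required rate = 19 / 2 = 9.5 points/day

9.5 points/day


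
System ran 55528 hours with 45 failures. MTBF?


Formula: MTBF = Total operating time / Number of failures
MTBF = 55528 / 45
MTBF = 1233.96 hours

1233.96 hours


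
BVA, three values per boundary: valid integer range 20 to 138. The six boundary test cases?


Range: [20, 138]
Boundaries: just below min, min, min+1, max-1, max, just above max
Values: [19, 20, 21, 137, 138, 139]

[19, 20, 21, 137, 138, 139]


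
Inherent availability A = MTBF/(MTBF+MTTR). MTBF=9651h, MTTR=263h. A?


Availability = MTBF / (MTBF + MTTR)
Availability = 9651 / (9651 + 263)
Availability = 9651 / 9914
Availability = 97.3472%

97.3472%


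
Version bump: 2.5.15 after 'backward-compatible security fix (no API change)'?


Current: 2.5.15
Change category: 'backward-compatible security fix (no API change)' → patch bump
SemVer rule: patch bump → increment PATCH (MAJOR and MINOR unchanged)
New: 2.5.16

2.5.16


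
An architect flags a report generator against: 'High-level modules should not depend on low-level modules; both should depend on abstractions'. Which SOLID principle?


This describes the Dependency Inversion Principle (DIP)

Dependency Inversion Principle (DIP)


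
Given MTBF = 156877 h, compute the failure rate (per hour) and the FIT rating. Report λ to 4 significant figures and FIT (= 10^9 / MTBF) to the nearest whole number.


Formula: λ = 1 / MTBF; FIT = λ × 1e9 = 1e9 / MTBF
λ = 1 / 156877 ≈ 6.374e-06 failures/hour
FIT = 1e9 / 156877 ≈ 6374 failures per 1e9 hours (nearest whole number)

λ = 6.374e-06 /h, FIT = 6374


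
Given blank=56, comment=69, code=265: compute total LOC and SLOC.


Total LOC = blank + comment + code
Total LOC = 56 + 69 + 265 = 390
SLOC (source only) = code = 265

Total LOC: 390, SLOC: 265


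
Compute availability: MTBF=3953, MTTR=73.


Availability = MTBF / (MTBF + MTTR)
Availability = 3953 / (3953 + 73)
Availability = 3953 / 4026
Availability = 98.1868%

98.1868%


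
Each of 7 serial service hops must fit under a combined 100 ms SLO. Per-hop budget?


Formula: per_stage = total_budget / stages
per_stage = 100 / 7
per_stage = 14.29 ms

14.29 ms


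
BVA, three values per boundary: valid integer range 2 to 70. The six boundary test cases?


Range: [2, 70]
Boundaries: just below min, min, min+1, max-1, max, just above max
Values: [1, 2, 3, 69, 70, 71]

[1, 2, 3, 69, 70, 71]


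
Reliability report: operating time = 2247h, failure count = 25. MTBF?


Formula: MTBF = Total operating time / Number of failures
MTBF = 2247 / 25
MTBF = 89.88 hours

89.88 hours


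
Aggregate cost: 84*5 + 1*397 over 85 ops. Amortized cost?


Formula: Amortized cost = Total cost / Operations
Total cost = (84 * 5) + (1 * 397)
Total cost = 420 + 397 = 817
Amortized = 817 / 85 = 9.6118

9.6118


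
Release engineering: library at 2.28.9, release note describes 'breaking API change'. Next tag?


Current: 2.28.9
Change category: 'breaking API change' → major bump
SemVer rule: major bump → increment MAJOR, reset MINOR and PATCH to 0
New: 3.0.0

3.0.0


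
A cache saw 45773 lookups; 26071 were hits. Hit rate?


Formula: hit rate = hits / (hits + misses) * 100
hit rate = 26071 / (26071 + 19702) * 100
hit rate = 26071 / 45773 * 100
hit rate = 56.96%

56.96%


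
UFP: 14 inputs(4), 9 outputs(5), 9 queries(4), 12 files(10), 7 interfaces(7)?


UFP = EI*4 + EO*5 + EQ*4 + ILF*10 + EIF*7
UFP = 14*4 + 9*5 + 9*4 + 12*10 + 7*7
UFP = 56 + 45 + 36 + 120 + 49
UFP = 306

306


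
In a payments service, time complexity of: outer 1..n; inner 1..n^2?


Reasoning: n times n^2
Complexity: O(n^3)

O(n^3)


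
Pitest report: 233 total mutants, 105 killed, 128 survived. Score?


Mutation score = killed / total * 100
Mutation score = 105 / 233 * 100
Mutation score = 45.06%

45.06%


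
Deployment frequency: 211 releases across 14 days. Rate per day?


Formula: deployments per day = releases / days
= 211 / 14
= 15.071 deploys/day
(equivalently, 105.5 deploys/week)

15.071 deploys/day


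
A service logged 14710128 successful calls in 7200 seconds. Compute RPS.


Formula: throughput = requests / seconds
throughput = 14710128 / 7200
throughput = 2043.07 requests/second

2043.07 requests/second


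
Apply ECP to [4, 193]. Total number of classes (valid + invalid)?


Valid range: [4, 193]
Class 1: x < 4 — invalid
Class 2: 4 ≤ x ≤ 193 — valid
Class 3: x > 193 — invalid
Total equivalence classes: 3

3 equivalence classes


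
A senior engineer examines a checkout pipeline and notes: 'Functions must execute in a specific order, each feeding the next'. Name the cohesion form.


Reasoning: Output of one is input to next
Type: Sequential cohesion

Sequential cohesion


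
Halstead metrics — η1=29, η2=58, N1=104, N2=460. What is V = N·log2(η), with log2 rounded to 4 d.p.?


Formula: V = N * log2(η), where N = N1 + N2 and η = η1 + η2
η = 29 + 58 = 87
N = 104 + 460 = 564
log2(87) ≈ 6.4429
V = 564 * 6.4429 = 3633.80

3633.80


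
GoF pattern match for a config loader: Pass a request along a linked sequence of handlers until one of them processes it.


This matches the Chain of Responsibility pattern

Chain of Responsibility


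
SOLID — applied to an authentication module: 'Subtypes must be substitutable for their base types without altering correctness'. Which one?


This describes the Liskov Substitution Principle (LSP)

Liskov Substitution Principle (LSP)


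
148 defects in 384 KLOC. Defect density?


Defect density = defects / KLOC
Defect density = 148 / 384
Defect density = 0.385 defects/KLOC

0.385 defects/KLOC
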